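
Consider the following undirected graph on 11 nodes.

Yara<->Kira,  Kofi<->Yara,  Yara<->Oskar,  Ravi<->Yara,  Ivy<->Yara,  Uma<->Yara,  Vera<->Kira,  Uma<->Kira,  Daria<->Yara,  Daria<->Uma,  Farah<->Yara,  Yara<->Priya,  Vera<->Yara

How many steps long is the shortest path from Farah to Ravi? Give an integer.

One shortest route is Farah – Yara – Ravi, which uses 2 edges, and Farah and Ravi are not directly tied, so nothing shorter exists. So d(Farah,Ravi) = 2.

2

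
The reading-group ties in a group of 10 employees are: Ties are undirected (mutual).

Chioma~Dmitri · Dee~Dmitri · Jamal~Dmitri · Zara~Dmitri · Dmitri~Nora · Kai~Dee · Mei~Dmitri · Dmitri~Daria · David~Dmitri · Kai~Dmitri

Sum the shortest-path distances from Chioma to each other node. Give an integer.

Distances from Chioma: Daria:2, David:2, Dee:2, Dmitri:1, Jamal:2, Kai:2, Mei:2, Nora:2, Zara:2.
Sum = 2 + 2 + 2 + 1 + 2 + 2 + 2 + 2 + 2 = 17.

17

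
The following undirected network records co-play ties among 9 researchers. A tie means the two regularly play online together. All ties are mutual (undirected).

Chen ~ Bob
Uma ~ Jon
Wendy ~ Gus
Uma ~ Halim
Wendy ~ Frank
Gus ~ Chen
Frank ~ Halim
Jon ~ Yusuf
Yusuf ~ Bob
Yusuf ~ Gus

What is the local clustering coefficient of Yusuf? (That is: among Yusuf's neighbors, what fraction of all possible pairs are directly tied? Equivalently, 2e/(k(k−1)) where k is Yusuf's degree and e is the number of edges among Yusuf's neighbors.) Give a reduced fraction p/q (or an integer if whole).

Yusuf's neighbors: Bob, Gus, and Jon (k = 3).
Possible neighbor pairs: C(3,2) = 3. Edges among them: none → e = 0.
Clustering(Yusuf) = 0/3 = 0.

0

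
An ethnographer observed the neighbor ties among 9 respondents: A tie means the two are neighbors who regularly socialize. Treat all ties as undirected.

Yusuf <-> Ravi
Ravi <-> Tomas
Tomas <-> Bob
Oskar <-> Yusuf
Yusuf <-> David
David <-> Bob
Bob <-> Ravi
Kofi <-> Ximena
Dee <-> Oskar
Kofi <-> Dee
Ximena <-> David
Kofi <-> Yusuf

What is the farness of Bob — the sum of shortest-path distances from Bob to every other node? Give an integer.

17

Distances from Bob: David:1, Dee:4, Kofi:3, Oskar:3, Ravi:1, Tomas:1, Ximena:2, Yusuf:2.
Sum = 1 + 4 + 3 + 3 + 1 + 1 + 2 + 2 = 17.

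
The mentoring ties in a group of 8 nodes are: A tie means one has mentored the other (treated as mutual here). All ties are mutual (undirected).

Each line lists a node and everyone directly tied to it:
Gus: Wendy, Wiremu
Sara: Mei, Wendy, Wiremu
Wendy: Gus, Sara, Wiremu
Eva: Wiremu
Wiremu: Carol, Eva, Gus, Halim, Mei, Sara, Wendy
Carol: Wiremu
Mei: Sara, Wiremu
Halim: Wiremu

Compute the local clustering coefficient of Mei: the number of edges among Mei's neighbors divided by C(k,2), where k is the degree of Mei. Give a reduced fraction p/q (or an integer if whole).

1

Mei's neighbors: Sara and Wiremu (k = 2).
Possible neighbor pairs: C(2,2) = 1. Edges among them: Sara–Wiremu → e = 1.
Clustering(Mei) = 1/1.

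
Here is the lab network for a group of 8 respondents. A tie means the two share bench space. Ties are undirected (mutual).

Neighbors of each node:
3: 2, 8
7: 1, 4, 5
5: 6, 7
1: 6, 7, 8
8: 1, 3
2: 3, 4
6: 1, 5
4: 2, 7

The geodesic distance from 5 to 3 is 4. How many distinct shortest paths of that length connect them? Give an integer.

3

The shortest distance is 4. The length-4 paths are: 5–7–4–2–3; 5–7–1–8–3; 5–6–1–8–3.
That gives 3 distinct shortest paths.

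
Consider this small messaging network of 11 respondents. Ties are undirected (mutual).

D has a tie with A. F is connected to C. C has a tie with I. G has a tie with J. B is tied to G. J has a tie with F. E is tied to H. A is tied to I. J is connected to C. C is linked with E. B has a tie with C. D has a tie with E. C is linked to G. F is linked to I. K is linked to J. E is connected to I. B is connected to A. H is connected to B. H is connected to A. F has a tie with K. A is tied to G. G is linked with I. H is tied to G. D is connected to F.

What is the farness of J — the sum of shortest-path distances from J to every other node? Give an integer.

Distances from J: A:2, B:2, C:1, D:2, E:2, F:1, G:1, H:2, I:2, K:1.
Sum = 2 + 2 + 1 + 2 + 2 + 1 + 1 + 2 + 2 + 1 = 16.

16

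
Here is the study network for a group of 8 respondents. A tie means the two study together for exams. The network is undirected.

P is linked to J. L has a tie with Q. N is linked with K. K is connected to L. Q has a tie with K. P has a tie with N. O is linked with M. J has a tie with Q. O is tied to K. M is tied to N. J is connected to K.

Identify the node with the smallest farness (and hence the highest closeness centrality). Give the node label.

K

Farness (sum of distances to all others) for each node — J:12, K:9, L:14, M:15, N:11, O:13, P:14, Q:12.
The smallest farness is 9, for K, so K has the highest closeness.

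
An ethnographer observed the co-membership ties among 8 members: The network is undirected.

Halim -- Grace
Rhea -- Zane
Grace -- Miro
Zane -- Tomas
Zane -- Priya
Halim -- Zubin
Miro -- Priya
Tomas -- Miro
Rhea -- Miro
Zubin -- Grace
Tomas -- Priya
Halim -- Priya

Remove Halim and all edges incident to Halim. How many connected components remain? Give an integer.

Halim's neighbors (Grace, Priya, and Zubin) remain reachable from one another through other ties, so the rest of the network stays in one piece.

1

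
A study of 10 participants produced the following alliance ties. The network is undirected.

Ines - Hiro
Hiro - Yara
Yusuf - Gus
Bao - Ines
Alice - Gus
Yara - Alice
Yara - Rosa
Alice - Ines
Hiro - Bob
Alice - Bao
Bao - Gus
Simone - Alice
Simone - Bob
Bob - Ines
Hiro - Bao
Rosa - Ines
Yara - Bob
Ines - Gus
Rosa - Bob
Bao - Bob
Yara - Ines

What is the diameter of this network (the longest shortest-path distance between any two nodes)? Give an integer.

3

Eccentricity of each node (its greatest distance to any other): Alice:2, Bao:2, Bob:3, Gus:2, Hiro:3, Ines:2, Rosa:3, Simone:3, Yara:3, Yusuf:3.
The maximum eccentricity is 3, realized for instance by the pair Simone–Yusuf via Simone – Alice – Gus – Yusuf. So the diameter is 3.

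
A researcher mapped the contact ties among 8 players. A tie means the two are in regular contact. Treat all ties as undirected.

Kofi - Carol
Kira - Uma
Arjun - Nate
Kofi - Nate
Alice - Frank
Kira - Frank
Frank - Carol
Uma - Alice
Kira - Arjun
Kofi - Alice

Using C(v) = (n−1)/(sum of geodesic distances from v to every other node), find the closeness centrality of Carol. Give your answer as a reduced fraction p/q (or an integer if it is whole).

Distances from Carol: Alice:2, Arjun:3, Frank:1, Kira:2, Kofi:1, Nate:2, Uma:3. Sum = 14.
n = 8, so closeness = 7/14 = 1/2.

1/2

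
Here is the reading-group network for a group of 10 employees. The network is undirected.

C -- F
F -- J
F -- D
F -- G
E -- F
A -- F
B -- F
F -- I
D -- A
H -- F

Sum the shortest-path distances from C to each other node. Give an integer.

17

Distances from C: A:2, B:2, D:2, E:2, F:1, G:2, H:2, I:2, J:2.
Sum = 2 + 2 + 2 + 2 + 1 + 2 + 2 + 2 + 2 = 17.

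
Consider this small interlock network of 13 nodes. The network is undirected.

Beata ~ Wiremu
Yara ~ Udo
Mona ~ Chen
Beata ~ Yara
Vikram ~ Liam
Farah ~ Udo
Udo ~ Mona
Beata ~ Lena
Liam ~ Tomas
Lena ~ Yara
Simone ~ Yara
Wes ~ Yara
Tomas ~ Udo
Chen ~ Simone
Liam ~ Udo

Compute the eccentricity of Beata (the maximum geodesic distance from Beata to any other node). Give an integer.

4

Distances from Beata: Chen:3, Farah:3, Lena:1, Liam:3, Mona:3, Simone:2, Tomas:3, Udo:2, Vikram:4, Wes:2, Wiremu:1, Yara:1.
The largest is 4 (to Vikram), so the eccentricity of Beata is 4.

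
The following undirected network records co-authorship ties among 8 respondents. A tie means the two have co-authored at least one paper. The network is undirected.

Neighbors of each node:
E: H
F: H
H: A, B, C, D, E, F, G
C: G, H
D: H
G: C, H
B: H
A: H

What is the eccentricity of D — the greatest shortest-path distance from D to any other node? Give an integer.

2

Distances from D: A:2, B:2, C:2, E:2, F:2, G:2, H:1.
The largest is 2 (to F, E, A, C, B, and G), so the eccentricity of D is 2.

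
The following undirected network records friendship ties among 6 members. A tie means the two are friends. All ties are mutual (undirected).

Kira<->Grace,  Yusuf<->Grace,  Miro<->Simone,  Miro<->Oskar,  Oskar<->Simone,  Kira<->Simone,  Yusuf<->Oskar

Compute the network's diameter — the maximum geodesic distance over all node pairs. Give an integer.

Eccentricity of each node (its greatest distance to any other): Grace:3, Kira:2, Miro:3, Oskar:2, Simone:2, Yusuf:2.
The maximum eccentricity is 3, realized for instance by the pair Grace–Miro via Grace – Kira – Simone – Miro. So the diameter is 3.

3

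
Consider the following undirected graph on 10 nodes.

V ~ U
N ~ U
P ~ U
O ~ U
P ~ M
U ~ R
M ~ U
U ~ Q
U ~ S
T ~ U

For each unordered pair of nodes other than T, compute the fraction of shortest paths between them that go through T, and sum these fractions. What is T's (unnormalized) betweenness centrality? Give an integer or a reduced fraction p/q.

No shortest path between any pair of other nodes passes through T.
Summing the contributions gives betweenness(T) = 0.

0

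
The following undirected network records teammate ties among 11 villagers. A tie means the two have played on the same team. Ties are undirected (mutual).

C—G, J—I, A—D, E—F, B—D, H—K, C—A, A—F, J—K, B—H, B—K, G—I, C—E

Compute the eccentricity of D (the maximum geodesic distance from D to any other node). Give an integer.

4

Distances from D: A:1, B:1, C:2, E:3, F:2, G:3, H:2, I:4, J:3, K:2.
The largest is 4 (to I), so the eccentricity of D is 4.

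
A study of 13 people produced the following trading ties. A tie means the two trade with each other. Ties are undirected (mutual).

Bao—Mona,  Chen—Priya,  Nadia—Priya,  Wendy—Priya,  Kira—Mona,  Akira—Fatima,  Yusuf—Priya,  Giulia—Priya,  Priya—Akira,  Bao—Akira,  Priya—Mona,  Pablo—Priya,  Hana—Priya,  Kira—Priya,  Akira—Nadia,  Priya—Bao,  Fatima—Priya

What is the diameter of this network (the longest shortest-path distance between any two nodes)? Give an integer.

Eccentricity of each node (its greatest distance to any other): Akira:2, Bao:2, Chen:2, Fatima:2, Giulia:2, Hana:2, Kira:2, Mona:2, Nadia:2, Pablo:2, Priya:1, Wendy:2, Yusuf:2.
The maximum eccentricity is 2, realized for instance by the pair Wendy–Chen via Wendy – Priya – Chen. So the diameter is 2.

2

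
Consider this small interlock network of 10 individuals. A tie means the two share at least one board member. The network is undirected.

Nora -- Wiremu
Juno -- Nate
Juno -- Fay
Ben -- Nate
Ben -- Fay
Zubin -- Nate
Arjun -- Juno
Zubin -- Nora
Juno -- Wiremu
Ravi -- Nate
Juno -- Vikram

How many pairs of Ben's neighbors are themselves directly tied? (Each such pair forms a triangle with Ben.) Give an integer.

0

Ben's neighbors are Fay and Nate, but none of them are tied to each other, so no triangle contains Ben.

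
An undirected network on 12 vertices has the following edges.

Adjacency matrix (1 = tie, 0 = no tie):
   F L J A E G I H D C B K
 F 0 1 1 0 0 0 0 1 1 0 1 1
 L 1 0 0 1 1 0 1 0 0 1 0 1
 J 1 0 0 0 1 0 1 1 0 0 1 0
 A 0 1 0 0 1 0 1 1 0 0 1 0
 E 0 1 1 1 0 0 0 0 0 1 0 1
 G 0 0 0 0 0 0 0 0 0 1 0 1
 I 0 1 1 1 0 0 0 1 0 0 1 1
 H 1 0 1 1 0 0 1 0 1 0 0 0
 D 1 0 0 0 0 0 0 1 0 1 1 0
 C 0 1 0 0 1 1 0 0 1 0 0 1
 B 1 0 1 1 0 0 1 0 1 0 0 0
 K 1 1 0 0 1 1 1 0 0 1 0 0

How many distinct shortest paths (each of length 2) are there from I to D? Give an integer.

2

The shortest distance is 2. The length-2 paths are: I–B–D; I–H–D.
That gives 2 distinct shortest paths.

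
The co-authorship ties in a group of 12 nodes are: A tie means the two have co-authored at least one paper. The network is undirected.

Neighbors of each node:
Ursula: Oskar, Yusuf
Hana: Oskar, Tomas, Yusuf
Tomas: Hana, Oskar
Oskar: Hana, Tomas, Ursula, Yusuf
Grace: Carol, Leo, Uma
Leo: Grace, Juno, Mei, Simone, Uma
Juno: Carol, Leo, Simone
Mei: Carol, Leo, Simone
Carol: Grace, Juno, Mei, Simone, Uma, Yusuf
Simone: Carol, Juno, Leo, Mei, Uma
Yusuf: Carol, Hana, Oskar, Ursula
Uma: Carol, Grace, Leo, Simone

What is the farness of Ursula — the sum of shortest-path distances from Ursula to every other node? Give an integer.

Distances from Ursula: Carol:2, Grace:3, Hana:2, Juno:3, Leo:4, Mei:3, Oskar:1, Simone:3, Tomas:2, Uma:3, Yusuf:1.
Sum = 2 + 3 + 2 + 3 + 4 + 3 + 1 + 3 + 2 + 3 + 1 = 27.

27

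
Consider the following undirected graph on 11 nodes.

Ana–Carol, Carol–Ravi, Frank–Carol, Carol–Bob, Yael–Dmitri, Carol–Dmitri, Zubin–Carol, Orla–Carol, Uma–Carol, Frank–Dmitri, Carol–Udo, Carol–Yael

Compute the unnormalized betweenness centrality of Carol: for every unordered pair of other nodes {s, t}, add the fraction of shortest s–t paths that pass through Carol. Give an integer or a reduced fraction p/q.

Pairs whose geodesics pass through Carol — Frank–Ravi: 1; Frank–Yael: 1/2; Frank–Orla: 1; Frank–Uma: 1; Frank–Udo: 1; Frank–Ana: 1; Frank–Zubin: 1; Frank–Bob: 1; Ravi–Yael: 1; Ravi–Orla: 1; Ravi–Dmitri: 1; Ravi–Uma: 1; Ravi–Udo: 1; Ravi–Ana: 1 … (+29 more pairs).
All other pairs contribute 0.
Summing the contributions gives betweenness(Carol) = 85/2.

85/2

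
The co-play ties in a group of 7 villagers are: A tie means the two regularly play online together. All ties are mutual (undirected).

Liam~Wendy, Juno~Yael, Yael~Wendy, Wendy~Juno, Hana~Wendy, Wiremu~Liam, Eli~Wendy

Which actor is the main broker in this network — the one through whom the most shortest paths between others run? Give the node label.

Unnormalized betweenness of each node: Eli:0, Hana:0, Juno:0, Liam:5, Wendy:13, Wiremu:0, Yael:0.
Wendy has the largest value, 13, making it the main broker — the node through which the most shortest paths run.

Wendy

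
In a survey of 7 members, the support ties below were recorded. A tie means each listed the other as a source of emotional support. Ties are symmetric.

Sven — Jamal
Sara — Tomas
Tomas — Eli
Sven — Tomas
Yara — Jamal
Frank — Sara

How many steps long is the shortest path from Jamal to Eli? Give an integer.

One shortest route is Jamal – Sven – Tomas – Eli, which uses 3 edges, and at distance 2 from Jamal we only reach {Tomas}, which does not include Eli. So d(Jamal,Eli) = 3.

3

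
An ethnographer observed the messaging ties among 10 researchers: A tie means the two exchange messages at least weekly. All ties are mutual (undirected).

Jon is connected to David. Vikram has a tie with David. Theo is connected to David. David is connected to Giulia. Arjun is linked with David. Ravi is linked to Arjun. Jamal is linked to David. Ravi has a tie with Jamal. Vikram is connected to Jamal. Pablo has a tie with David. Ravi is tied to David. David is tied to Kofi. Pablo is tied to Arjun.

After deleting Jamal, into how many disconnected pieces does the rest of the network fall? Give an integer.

Jamal's neighbors (David, Ravi, and Vikram) remain reachable from one another through other ties, so the rest of the network stays in one piece.

1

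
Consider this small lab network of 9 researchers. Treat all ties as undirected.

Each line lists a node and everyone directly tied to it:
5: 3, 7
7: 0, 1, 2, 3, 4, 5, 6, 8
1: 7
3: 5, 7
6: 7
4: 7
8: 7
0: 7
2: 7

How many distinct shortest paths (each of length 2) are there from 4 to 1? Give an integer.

1

The shortest distance is 2, and the only length-2 path is 4–7–1. So there is exactly 1 shortest path.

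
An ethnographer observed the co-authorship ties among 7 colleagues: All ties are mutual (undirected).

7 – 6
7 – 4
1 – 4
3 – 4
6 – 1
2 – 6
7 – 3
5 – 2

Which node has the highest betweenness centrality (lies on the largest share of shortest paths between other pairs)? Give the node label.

6

Unnormalized betweenness of each node: 1:3/2, 2:5, 3:0, 4:3/2, 5:0, 6:17/2, 7:9/2.
6 has the largest value, 17/2, making it the main broker — the node through which the most shortest paths run.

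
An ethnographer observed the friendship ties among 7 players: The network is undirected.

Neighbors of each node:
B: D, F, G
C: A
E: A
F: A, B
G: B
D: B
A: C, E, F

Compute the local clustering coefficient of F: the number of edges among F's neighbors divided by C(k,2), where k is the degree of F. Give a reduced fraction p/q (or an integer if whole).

0

F's neighbors: A and B (k = 2).
Possible neighbor pairs: C(2,2) = 1. Edges among them: none → e = 0.
Clustering(F) = 0/1.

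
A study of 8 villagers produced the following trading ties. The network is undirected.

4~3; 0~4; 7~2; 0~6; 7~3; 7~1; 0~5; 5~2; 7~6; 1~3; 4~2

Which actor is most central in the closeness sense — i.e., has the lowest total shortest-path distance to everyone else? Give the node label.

Farness (sum of distances to all others) for each node — 0:12, 1:14, 2:11, 3:12, 4:11, 5:14, 6:12, 7:10.
The smallest farness is 10, for 7, so 7 has the highest closeness.

7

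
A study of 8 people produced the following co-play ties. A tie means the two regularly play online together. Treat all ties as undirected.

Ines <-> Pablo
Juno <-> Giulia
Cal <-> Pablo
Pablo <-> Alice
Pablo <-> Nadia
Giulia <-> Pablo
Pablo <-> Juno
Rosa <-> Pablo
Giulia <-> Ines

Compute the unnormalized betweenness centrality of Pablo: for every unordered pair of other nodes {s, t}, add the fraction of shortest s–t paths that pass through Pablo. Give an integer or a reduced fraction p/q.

37/2

Pairs whose geodesics pass through Pablo — Juno–Cal: 1; Juno–Rosa: 1; Juno–Ines: 1/2; Juno–Nadia: 1; Juno–Alice: 1; Cal–Giulia: 1; Cal–Rosa: 1; Cal–Ines: 1; Cal–Nadia: 1; Cal–Alice: 1; Giulia–Rosa: 1; Giulia–Nadia: 1; Giulia–Alice: 1; Rosa–Ines: 1 … (+5 more pairs).
All other pairs contribute 0.
Summing the contributions gives betweenness(Pablo) = 37/2.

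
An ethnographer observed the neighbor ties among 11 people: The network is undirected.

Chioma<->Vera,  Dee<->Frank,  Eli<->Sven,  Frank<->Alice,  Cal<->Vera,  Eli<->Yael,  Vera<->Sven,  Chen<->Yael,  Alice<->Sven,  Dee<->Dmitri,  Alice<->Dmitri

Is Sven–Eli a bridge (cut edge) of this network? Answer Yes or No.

Yes

Without the Sven–Eli edge there is no alternate route between Sven and Eli, so the network disconnects. It is a bridge.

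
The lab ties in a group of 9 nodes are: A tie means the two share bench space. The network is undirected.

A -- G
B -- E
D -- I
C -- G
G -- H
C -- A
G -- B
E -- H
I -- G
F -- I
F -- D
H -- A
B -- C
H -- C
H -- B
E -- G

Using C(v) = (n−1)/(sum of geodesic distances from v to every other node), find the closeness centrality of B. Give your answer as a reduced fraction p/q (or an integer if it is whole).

Distances from B: A:2, C:1, D:3, E:1, F:3, G:1, H:1, I:2. Sum = 14.
n = 9, so closeness = 8/14 = 4/7.

4/7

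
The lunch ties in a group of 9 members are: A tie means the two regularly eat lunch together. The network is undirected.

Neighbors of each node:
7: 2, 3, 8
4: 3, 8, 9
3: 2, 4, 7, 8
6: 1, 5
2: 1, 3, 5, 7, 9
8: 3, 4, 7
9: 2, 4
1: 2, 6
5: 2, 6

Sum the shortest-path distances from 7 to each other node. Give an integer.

Distances from 7: 1:2, 2:1, 3:1, 4:2, 5:2, 6:3, 8:1, 9:2.
Sum = 2 + 1 + 1 + 2 + 2 + 3 + 1 + 2 = 14.

14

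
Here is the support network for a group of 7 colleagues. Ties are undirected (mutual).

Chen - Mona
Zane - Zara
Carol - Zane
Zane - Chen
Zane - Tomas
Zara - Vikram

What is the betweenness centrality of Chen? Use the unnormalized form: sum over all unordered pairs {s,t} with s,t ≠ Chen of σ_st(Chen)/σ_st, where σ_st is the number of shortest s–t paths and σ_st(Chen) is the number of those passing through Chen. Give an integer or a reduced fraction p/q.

5

Pairs whose geodesics pass through Chen — Zara–Mona: 1; Carol–Mona: 1; Vikram–Mona: 1; Zane–Mona: 1; Tomas–Mona: 1.
All other pairs contribute 0.
Summing the contributions gives betweenness(Chen) = 5.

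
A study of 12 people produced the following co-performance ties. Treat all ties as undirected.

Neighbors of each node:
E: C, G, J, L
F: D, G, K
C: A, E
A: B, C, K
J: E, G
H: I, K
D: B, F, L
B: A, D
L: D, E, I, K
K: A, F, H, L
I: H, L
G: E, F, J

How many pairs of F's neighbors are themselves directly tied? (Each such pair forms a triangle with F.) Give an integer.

0

F's neighbors are D, G, and K, but none of them are tied to each other, so no triangle contains F.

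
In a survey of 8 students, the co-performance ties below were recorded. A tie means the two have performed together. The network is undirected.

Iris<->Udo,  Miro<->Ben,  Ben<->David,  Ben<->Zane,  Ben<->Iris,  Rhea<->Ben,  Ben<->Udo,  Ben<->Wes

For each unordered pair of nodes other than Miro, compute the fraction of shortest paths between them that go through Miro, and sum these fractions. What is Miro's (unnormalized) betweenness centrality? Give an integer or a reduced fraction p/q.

No shortest path between any pair of other nodes passes through Miro.
Summing the contributions gives betweenness(Miro) = 0.

0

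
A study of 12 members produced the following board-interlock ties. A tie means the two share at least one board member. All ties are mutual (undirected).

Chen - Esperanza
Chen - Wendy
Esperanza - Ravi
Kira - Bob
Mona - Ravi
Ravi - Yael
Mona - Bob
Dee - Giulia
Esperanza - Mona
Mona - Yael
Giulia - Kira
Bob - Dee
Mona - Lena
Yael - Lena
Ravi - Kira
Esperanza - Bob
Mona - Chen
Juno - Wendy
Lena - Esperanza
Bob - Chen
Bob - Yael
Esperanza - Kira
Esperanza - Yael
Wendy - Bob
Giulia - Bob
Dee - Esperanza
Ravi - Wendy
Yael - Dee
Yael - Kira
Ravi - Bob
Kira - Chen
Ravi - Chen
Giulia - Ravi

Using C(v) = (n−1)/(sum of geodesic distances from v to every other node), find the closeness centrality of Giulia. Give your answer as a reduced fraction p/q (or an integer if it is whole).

Distances from Giulia: Bob:1, Chen:2, Dee:1, Esperanza:2, Juno:3, Kira:1, Lena:3, Mona:2, Ravi:1, Wendy:2, Yael:2. Sum = 20.
n = 12, so closeness = 11/20.

11/20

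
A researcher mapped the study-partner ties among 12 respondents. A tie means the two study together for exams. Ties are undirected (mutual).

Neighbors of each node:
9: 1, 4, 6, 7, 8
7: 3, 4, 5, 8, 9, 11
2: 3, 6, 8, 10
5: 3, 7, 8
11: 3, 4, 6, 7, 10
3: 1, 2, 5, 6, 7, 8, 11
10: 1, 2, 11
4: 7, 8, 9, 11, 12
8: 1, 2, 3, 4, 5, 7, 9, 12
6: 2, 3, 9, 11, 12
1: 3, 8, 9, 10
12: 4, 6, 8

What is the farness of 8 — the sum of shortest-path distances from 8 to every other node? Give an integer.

14

Distances from 8: 1:1, 2:1, 3:1, 4:1, 5:1, 6:2, 7:1, 9:1, 10:2, 11:2, 12:1.
Sum = 1 + 1 + 1 + 1 + 1 + 2 + 1 + 1 + 2 + 2 + 1 = 14.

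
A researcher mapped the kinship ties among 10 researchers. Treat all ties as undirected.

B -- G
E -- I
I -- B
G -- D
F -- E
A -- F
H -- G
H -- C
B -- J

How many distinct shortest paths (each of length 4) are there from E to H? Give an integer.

1

The shortest distance is 4, and the only length-4 path is E–I–B–G–H. So there is exactly 1 shortest path.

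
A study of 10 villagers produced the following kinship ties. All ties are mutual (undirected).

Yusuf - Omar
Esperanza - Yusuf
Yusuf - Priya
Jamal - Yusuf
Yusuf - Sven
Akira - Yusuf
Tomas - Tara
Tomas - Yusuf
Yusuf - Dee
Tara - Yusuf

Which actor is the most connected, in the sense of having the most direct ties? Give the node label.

Degrees — Akira:1, Dee:1, Esperanza:1, Jamal:1, Omar:1, Priya:1, Sven:1, Tara:2, Tomas:2, Yusuf:9.
The maximum is 9, attained only by Yusuf.

Yusuf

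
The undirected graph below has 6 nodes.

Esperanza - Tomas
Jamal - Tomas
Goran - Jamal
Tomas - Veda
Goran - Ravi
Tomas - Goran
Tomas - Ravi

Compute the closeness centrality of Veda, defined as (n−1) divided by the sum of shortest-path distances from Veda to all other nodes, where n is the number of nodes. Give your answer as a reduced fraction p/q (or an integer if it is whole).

5/9

Distances from Veda: Esperanza:2, Goran:2, Jamal:2, Ravi:2, Tomas:1. Sum = 9.
n = 6, so closeness = 5/9.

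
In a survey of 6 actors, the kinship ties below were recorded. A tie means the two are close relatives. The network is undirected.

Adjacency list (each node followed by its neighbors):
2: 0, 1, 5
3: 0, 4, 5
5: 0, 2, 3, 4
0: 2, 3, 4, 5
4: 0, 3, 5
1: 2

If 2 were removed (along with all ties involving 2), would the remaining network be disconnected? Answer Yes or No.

Removing 2 leaves {1} with no path to {0, 3, 4, and 5}, so the network splits into 2 components. 2 is a cut vertex.

Yes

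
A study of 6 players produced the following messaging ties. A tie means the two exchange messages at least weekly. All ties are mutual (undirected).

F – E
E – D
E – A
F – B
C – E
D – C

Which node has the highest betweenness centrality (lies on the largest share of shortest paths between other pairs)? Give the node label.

E

Unnormalized betweenness of each node: A:0, B:0, C:0, D:0, E:8, F:4.
E has the largest value, 8, making it the main broker — the node through which the most shortest paths run.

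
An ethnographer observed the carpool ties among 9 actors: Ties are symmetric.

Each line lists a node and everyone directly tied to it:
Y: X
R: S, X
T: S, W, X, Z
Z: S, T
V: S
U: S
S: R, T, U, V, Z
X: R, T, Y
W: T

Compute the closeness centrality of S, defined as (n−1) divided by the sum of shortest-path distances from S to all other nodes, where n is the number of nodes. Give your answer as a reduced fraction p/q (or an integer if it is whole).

Distances from S: R:1, T:1, U:1, V:1, W:2, X:2, Y:3, Z:1. Sum = 12.
n = 9, so closeness = 8/12 = 2/3.

2/3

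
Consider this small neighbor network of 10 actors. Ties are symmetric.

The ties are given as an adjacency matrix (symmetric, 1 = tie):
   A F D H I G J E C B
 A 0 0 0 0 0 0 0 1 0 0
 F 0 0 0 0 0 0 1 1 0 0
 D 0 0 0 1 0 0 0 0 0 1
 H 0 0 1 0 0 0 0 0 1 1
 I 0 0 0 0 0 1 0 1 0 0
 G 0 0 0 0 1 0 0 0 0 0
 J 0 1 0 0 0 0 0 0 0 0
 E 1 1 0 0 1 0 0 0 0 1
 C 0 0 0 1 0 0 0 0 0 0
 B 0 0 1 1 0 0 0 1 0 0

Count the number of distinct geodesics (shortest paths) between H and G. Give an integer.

1

The shortest distance is 4, and the only length-4 path is H–B–E–I–G. So there is exactly 1 shortest path.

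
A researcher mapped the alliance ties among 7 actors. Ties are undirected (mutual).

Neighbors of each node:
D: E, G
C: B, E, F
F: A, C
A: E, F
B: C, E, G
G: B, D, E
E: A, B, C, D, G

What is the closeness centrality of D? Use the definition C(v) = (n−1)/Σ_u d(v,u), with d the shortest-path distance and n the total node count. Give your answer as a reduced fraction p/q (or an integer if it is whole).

Distances from D: A:2, B:2, C:2, E:1, F:3, G:1. Sum = 11.
n = 7, so closeness = 6/11.

6/11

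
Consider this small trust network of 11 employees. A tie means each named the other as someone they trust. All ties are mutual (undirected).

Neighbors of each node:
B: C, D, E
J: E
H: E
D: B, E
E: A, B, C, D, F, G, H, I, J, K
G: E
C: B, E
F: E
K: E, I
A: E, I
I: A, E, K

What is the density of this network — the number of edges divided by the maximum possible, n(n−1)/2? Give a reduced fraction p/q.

There are 14 edges and 11 nodes, so the maximum possible is C(11,2) = 55.
Density = 14/55.

14/55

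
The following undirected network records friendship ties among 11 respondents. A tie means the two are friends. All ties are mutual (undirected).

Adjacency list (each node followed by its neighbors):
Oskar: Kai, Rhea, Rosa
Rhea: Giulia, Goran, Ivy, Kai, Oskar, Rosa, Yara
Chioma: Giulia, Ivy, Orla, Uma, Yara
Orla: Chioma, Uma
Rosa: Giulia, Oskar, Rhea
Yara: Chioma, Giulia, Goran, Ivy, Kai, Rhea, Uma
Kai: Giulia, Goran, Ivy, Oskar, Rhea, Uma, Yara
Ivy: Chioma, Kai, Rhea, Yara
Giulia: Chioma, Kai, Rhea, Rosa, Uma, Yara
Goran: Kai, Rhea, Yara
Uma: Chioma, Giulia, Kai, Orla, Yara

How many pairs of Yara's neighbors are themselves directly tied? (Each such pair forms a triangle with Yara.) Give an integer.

Yara's neighbors: Chioma, Giulia, Goran, Ivy, Kai, Rhea, and Uma.
Neighbor pairs that are themselves tied: Yara–Chioma–Giulia; Yara–Chioma–Ivy; Yara–Chioma–Uma; Yara–Giulia–Kai; Yara–Giulia–Rhea; Yara–Giulia–Uma; Yara–Goran–Kai; Yara–Goran–Rhea; Yara–Ivy–Kai; Yara–Ivy–Rhea; Yara–Kai–Rhea; Yara–Kai–Uma. Each forms one triangle with Yara, for 12 in total.

12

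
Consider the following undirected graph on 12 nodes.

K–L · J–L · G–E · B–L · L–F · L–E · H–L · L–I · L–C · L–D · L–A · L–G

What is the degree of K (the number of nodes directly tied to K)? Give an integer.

K is directly tied to L. That is 1 neighbor, so the degree of K is 1.

1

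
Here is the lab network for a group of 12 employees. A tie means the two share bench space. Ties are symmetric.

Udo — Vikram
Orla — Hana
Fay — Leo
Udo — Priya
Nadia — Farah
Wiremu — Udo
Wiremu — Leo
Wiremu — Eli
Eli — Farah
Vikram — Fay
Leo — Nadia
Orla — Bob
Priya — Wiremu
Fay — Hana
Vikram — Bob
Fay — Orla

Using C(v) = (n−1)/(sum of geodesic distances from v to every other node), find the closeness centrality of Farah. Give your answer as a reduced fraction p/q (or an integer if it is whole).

11/32

Distances from Farah: Bob:5, Eli:1, Fay:3, Hana:4, Leo:2, Nadia:1, Orla:4, Priya:3, Udo:3, Vikram:4, Wiremu:2. Sum = 32.
n = 12, so closeness = 11/32.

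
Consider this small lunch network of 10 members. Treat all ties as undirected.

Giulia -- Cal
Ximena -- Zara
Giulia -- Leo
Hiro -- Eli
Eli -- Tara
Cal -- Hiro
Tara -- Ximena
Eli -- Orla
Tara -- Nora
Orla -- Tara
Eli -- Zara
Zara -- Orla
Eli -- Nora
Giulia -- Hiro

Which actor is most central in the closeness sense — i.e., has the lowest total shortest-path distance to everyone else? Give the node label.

Farness (sum of distances to all others) for each node — Cal:22, Eli:14, Giulia:21, Hiro:16, Leo:29, Nora:20, Orla:19, Tara:18, Ximena:24, Zara:19.
The smallest farness is 14, for Eli, so Eli has the highest closeness.

Eli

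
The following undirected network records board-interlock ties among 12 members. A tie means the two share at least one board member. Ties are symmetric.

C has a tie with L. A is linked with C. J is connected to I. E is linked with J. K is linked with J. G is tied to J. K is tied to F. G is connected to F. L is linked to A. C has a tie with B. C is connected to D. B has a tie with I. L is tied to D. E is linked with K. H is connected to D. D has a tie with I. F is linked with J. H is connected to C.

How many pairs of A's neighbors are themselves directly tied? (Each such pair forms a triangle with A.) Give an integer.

1

A's neighbors: C and L.
Neighbor pairs that are themselves tied: A–C–L. Each forms one triangle with A, for 1 in total.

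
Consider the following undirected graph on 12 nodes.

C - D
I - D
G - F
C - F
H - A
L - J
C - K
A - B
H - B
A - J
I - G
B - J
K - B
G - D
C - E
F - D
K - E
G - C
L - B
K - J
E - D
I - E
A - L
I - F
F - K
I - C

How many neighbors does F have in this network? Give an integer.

5

F is directly tied to C, D, G, I, and K. That is 5 neighbors, so the degree of F is 5.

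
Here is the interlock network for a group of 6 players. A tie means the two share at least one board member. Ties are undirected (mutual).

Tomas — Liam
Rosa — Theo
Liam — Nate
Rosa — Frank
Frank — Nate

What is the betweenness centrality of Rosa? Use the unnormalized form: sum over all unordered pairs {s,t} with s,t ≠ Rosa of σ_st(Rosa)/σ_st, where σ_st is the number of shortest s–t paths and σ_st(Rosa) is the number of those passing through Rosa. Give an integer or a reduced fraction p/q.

Pairs whose geodesics pass through Rosa — Tomas–Theo: 1; Liam–Theo: 1; Theo–Nate: 1; Theo–Frank: 1.
All other pairs contribute 0.
Summing the contributions gives betweenness(Rosa) = 4.

4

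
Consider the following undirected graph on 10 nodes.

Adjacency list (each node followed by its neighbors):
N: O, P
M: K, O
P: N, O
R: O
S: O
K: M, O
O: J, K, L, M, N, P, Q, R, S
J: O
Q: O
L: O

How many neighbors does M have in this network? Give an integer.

M is directly tied to K and O. That is 2 neighbors, so the degree of M is 2.

2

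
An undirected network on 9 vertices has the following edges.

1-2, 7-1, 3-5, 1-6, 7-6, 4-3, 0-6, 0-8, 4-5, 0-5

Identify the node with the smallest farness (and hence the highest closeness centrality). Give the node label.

Farness (sum of distances to all others) for each node — 0:14, 1:19, 2:26, 3:23, 4:23, 5:17, 6:15, 7:20, 8:21.
The smallest farness is 14, for 0, so 0 has the highest closeness.

0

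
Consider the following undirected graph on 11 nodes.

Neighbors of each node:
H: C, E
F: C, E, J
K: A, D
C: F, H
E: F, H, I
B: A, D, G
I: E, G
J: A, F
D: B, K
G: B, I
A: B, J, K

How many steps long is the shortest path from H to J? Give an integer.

3

One shortest route is H – C – F – J, which uses 3 edges, and at distance 2 from H we only reach {F, I}, which does not include J. So d(H,J) = 3.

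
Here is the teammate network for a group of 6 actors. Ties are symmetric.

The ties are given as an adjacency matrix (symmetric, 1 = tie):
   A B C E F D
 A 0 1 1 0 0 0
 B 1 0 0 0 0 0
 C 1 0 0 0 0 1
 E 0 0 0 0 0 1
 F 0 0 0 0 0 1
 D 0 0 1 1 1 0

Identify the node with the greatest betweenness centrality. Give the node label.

D

Unnormalized betweenness of each node: A:4, B:0, C:6, D:7, E:0, F:0.
D has the largest value, 7, making it the main broker — the node through which the most shortest paths run.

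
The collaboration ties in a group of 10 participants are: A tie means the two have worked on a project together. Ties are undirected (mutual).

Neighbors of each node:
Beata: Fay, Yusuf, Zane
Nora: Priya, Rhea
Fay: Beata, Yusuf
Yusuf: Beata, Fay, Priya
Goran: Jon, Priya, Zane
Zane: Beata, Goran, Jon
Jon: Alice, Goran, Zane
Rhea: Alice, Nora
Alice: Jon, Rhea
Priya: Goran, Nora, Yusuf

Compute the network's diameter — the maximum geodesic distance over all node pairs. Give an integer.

Eccentricity of each node (its greatest distance to any other): Alice:4, Beata:4, Fay:4, Goran:3, Jon:3, Nora:3, Priya:3, Rhea:4, Yusuf:4, Zane:3.
The maximum eccentricity is 4, realized for instance by the pair Alice–Yusuf via Alice – Jon – Goran – Priya – Yusuf. So the diameter is 4.

4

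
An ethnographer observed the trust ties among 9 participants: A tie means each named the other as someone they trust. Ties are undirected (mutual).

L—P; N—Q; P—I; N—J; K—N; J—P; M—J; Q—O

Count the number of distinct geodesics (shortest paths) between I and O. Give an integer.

The shortest distance is 5, and the only length-5 path is I–P–J–N–Q–O. So there is exactly 1 shortest path.

1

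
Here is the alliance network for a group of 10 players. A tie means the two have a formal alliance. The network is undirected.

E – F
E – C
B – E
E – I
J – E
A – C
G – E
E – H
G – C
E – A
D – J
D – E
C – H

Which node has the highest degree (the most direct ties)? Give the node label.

Degrees — A:2, B:1, C:4, D:2, E:9, F:1, G:2, H:2, I:1, J:2.
The maximum is 9, attained only by E.

E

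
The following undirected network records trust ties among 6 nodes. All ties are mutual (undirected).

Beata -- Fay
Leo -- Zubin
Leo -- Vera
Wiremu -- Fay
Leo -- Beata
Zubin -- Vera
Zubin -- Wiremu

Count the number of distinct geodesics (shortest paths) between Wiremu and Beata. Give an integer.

The shortest distance is 2, and the only length-2 path is Wiremu–Fay–Beata. So there is exactly 1 shortest path.

1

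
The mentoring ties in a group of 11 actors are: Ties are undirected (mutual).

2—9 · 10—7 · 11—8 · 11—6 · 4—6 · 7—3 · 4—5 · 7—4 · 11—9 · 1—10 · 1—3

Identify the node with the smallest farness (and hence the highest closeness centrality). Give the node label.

4

Farness (sum of distances to all others) for each node — 1:39, 2:42, 3:32, 4:22, 5:31, 6:23, 7:25, 8:35, 9:33, 10:32, 11:26.
The smallest farness is 22, for 4, so 4 has the highest closeness.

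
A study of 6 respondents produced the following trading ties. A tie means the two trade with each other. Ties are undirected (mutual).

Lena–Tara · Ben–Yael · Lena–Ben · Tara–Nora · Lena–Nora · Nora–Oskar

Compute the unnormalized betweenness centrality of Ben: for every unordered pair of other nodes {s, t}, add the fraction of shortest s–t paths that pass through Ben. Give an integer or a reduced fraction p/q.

Pairs whose geodesics pass through Ben — Tara–Yael: 1; Oskar–Yael: 1; Lena–Yael: 1; Nora–Yael: 1.
All other pairs contribute 0.
Summing the contributions gives betweenness(Ben) = 4.

4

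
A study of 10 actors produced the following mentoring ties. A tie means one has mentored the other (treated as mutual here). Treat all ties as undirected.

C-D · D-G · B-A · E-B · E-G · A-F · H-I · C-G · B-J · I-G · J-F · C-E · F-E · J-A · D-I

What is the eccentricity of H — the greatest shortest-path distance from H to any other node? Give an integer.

Distances from H: A:5, B:4, C:3, D:2, E:3, F:4, G:2, I:1, J:5.
The largest is 5 (to A and J), so the eccentricity of H is 5.

5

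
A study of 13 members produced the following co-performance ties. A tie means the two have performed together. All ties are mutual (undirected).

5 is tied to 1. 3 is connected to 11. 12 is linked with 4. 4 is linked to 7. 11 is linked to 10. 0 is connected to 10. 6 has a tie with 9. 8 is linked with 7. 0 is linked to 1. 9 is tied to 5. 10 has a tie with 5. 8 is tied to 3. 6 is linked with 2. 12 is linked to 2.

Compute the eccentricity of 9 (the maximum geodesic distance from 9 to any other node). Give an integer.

5

Distances from 9: 0:3, 1:2, 2:2, 3:4, 4:4, 5:1, 6:1, 7:5, 8:5, 10:2, 11:3, 12:3.
The largest is 5 (to 7 and 8), so the eccentricity of 9 is 5.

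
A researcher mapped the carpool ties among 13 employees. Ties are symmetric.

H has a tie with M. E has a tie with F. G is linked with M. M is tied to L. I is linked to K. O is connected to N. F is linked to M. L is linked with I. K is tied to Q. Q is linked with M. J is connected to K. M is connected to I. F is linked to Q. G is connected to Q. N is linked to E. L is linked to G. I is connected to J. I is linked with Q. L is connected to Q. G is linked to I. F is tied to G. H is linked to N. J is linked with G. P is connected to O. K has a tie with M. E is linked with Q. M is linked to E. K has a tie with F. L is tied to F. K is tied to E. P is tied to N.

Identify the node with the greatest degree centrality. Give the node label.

Degrees — E:5, F:6, G:6, H:2, I:6, J:3, K:6, L:5, M:8, N:4, O:2, P:2, Q:7.
The maximum is 8, attained only by M.

M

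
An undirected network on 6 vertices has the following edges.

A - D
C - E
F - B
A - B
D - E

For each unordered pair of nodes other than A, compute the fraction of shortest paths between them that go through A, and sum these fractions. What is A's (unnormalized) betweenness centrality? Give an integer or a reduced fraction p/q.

6

Pairs whose geodesics pass through A — B–D: 1; B–E: 1; B–C: 1; F–D: 1; F–E: 1; F–C: 1.
All other pairs contribute 0.
Summing the contributions gives betweenness(A) = 6.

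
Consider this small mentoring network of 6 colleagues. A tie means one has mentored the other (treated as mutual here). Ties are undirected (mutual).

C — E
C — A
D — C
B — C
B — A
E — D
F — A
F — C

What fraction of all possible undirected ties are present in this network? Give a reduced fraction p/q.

There are 8 edges and 6 nodes, so the maximum possible is C(6,2) = 15.
Density = 8/15.

8/15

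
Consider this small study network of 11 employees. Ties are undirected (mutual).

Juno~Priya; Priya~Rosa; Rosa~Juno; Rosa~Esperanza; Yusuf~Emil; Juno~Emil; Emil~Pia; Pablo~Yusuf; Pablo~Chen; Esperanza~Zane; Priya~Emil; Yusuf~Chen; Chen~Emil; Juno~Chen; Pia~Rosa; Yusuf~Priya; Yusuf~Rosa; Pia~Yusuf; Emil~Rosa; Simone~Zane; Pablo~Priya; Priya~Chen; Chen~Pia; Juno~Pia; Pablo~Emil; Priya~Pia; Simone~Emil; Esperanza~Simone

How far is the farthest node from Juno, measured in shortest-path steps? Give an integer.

3

Distances from Juno: Chen:1, Emil:1, Esperanza:2, Pablo:2, Pia:1, Priya:1, Rosa:1, Simone:2, Yusuf:2, Zane:3.
The largest is 3 (to Zane), so the eccentricity of Juno is 3.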